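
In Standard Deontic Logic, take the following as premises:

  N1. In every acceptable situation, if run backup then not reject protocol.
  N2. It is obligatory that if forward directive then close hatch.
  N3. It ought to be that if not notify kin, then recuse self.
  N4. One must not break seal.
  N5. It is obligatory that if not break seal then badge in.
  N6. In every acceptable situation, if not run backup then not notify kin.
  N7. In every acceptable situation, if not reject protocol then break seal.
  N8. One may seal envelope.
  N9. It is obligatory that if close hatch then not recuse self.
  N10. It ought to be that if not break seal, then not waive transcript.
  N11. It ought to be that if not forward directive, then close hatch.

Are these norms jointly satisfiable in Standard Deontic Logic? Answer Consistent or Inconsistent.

By case analysis on forward_directive: premise 2 gives O(forward_directive → close_hatch) and premise 11 gives O(¬forward_directive → close_hatch), so O(close_hatch) either way.
Applying K to premise 9 (O(close_hatch → ¬recuse_self)) and O(close_hatch) yields O(¬recuse_self).
Premise 3, O(¬notify_kin → recuse_self), contraposes to O(¬recuse_self → notify_kin); with O(¬recuse_self) we get O(notify_kin).
The contrapositive of premise 6 (O(¬run_backup → ¬notify_kin)) is O(notify_kin → run_backup), and O(notify_kin) is already established, so O(run_backup).
From O(run_backup) and premise 1, O(run_backup → ¬reject_protocol), we obtain O(¬reject_protocol).
Premise 7 is O(¬reject_protocol → break_seal); since O(¬reject_protocol), deontic closure gives O(break_seal).
But premise 4, F(break_seal), means O(¬break_seal).
We now have both O(break_seal) and O(¬break_seal) — break_seal is simultaneously obligatory and forbidden, violating the D-axiom.

Inconsistent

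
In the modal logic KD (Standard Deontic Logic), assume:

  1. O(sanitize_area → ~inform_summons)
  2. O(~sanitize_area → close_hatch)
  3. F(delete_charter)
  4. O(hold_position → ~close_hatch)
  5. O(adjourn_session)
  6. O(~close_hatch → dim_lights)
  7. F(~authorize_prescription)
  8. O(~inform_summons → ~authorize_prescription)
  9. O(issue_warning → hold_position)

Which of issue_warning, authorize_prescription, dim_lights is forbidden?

issue_warning

Premise 7, F(~authorize_prescription), is equivalent to O(authorize_prescription).
Premise 8 is O(~inform_summons → ~authorize_prescription); contrapositively O(authorize_prescription → inform_summons). Since O(authorize_prescription) holds, K gives O(inform_summons).
The contrapositive of premise 1 (O(sanitize_area → ~inform_summons)) is O(inform_summons → ~sanitize_area), and O(inform_summons) is already established, so O(~sanitize_area).
With premise 2, O(~sanitize_area → close_hatch), the K-axiom yields O(close_hatch).
Premise 4, O(hold_position → ~close_hatch), contraposes to O(close_hatch → ~hold_position); with O(close_hatch) we get O(~hold_position).
Premise 9, O(issue_warning → hold_position), contraposes to O(~hold_position → ~issue_warning); with O(~hold_position) we get O(~issue_warning).
So O(~issue_warning) holds, i.e. issue_warning is forbidden. None of the other listed options is forbidden under the premises.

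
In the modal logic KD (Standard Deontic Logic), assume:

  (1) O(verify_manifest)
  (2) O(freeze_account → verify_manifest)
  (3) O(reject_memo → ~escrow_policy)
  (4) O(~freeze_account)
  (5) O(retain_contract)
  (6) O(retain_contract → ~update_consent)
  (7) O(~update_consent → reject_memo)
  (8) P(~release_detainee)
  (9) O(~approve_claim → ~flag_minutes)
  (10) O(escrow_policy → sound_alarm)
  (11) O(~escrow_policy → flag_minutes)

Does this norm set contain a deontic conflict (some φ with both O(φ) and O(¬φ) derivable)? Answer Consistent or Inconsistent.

Premise 2 is O(freeze_account → verify_manifest); even if O(verify_manifest) held, inferring O(freeze_account) would be affirming the consequent — invalid.
So O(freeze_account) is not derivable, and the apparent clash with O(~freeze_account) does not arise.
A world satisfying every obligation exists (e.g. approve_claim=true, escrow_policy=false, flag_minutes=true, freeze_account=false, reject_memo=true, release_detainee=false, retain_contract=true, sound_alarm=false, update_consent=false, verify_manifest=true); no atom is both obligatory and forbidden, so the set is consistent.

Consistent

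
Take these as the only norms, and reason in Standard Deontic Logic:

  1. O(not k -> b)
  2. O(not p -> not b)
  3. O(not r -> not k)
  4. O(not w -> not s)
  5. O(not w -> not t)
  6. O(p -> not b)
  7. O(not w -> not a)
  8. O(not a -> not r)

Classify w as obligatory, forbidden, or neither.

By case analysis on not p: premise 2 gives O(not p -> not b) and premise 6 gives O(p -> not b), so O(not b) either way.
Premise 1, O(not k -> b), contraposes to O(not b -> k); with O(not b) we get O(k).
Premise 3 is O(not r -> not k); contrapositively O(k -> r). Since O(k) holds, K gives O(r).
Premise 8, O(not a -> not r), contraposes to O(r -> a); with O(r) we get O(a).
Premise 7 is O(not w -> not a); contrapositively O(a -> w). Since O(a) holds, K gives O(w).
Premises 4, 5 do not contribute to this derivation.
Hence w is obligatory.

Obligatory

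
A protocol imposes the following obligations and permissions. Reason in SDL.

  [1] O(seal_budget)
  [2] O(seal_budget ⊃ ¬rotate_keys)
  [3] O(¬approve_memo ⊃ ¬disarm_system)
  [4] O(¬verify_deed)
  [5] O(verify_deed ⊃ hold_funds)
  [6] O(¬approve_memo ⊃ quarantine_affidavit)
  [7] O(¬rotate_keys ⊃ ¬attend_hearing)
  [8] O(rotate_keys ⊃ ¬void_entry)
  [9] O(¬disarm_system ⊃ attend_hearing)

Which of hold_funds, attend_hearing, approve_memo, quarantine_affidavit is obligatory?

Premise 1 states O(seal_budget) outright.
With premise 2, O(seal_budget ⊃ ¬rotate_keys), the K-axiom yields O(¬rotate_keys).
Premise 7 is O(¬rotate_keys ⊃ ¬attend_hearing); since O(¬rotate_keys), deontic closure gives O(¬attend_hearing).
Premise 9, O(¬disarm_system ⊃ attend_hearing), contraposes to O(¬attend_hearing ⊃ disarm_system); with O(¬attend_hearing) we get O(disarm_system).
The contrapositive of premise 3 (O(¬approve_memo ⊃ ¬disarm_system)) is O(disarm_system ⊃ approve_memo), and O(disarm_system) is already established, so O(approve_memo).
So O(approve_memo) holds — approve_memo is obligatory. None of the other listed options is made obligatory by any chain of premises.

approve_memo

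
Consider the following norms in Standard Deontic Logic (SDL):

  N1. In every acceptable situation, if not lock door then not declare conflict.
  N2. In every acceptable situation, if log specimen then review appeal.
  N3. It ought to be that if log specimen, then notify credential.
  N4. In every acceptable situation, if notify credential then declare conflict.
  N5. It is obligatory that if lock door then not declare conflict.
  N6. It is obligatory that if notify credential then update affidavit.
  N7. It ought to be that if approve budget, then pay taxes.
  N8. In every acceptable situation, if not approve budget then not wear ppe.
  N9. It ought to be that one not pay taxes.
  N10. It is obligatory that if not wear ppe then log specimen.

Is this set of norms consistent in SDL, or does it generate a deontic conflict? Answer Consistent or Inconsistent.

Premises 1 and 5 cover both cases: O(¬lock_door → ¬declare_conflict) and O(lock_door → ¬declare_conflict). Since ¬lock_door ∨ lock_door is a tautology, O(¬declare_conflict) follows.
Premise 4 is O(notify_credential → declare_conflict); contrapositively O(¬declare_conflict → ¬notify_credential). Since O(¬declare_conflict) holds, K gives O(¬notify_credential).
Premise 3, O(log_specimen → notify_credential), contraposes to O(¬notify_credential → ¬log_specimen); with O(¬notify_credential) we get O(¬log_specimen).
The contrapositive of premise 10 (O(¬wear_ppe → log_specimen)) is O(¬log_specimen → wear_ppe), and O(¬log_specimen) is already established, so O(wear_ppe).
Premise 8 is O(¬approve_budget → ¬wear_ppe); contrapositively O(wear_ppe → approve_budget). Since O(wear_ppe) holds, K gives O(approve_budget).
From O(approve_budget) and premise 7, O(approve_budget → pay_taxes), we obtain O(pay_taxes).
Yet premise 9 states O(¬pay_taxes).
We now have both O(pay_taxes) and O(¬pay_taxes) — pay_taxes is simultaneously obligatory and forbidden, violating the D-axiom.

Inconsistent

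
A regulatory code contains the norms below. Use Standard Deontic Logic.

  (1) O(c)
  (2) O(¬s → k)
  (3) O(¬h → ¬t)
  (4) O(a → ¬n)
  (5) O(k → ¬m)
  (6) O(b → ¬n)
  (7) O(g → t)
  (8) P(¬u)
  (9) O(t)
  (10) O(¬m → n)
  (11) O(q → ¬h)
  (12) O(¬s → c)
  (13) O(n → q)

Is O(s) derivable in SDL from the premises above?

Premise 9 gives O(t).
The contrapositive of premise 3 (O(¬h → ¬t)) is O(t → h), and O(t) is already established, so O(h).
The contrapositive of premise 11 (O(q → ¬h)) is O(h → ¬q), and O(h) is already established, so O(¬q).
Premise 13 is O(n → q); contrapositively O(¬q → ¬n). Since O(¬q) holds, K gives O(¬n).
Premise 10 is O(¬m → n); contrapositively O(¬n → m). Since O(¬n) holds, K gives O(m).
The contrapositive of premise 5 (O(k → ¬m)) is O(m → ¬k), and O(m) is already established, so O(¬k).
Premise 2, O(¬s → k), contraposes to O(¬k → s); with O(¬k) we get O(s).
Premises 1, 4, 6, 7, 8, 12 do not contribute to this derivation.
So O(s) follows.

Yes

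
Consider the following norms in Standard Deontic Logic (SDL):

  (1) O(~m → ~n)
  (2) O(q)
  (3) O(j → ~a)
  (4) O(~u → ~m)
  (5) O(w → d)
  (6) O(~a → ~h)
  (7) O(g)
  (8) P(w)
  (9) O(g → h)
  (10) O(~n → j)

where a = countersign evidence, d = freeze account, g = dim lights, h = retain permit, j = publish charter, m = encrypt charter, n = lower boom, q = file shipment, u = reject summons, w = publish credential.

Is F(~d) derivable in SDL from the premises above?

Premise 5 is O(w → d), but O(w) is not derivable from the premises (the permission P(w) asserts only ~O(~w), not O(w)), so it does not yield O(d).
No other premise forces O(d). An ideal world satisfying every premise can still have ~d true, so F(~d) is not derivable.

No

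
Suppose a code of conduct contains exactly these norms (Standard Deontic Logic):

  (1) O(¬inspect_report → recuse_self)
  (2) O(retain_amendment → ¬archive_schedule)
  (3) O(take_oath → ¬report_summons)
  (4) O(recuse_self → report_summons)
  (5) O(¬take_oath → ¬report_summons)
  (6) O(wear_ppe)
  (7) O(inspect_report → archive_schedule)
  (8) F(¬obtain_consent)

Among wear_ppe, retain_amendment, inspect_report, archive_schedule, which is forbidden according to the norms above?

Premises 3 and 5 cover both cases: O(take_oath → ¬report_summons) and O(¬take_oath → ¬report_summons). Since take_oath ∨ ¬take_oath is a tautology, O(¬report_summons) follows.
The contrapositive of premise 4 (O(recuse_self → report_summons)) is O(¬report_summons → ¬recuse_self), and O(¬report_summons) is already established, so O(¬recuse_self).
Premise 1, O(¬inspect_report → recuse_self), contraposes to O(¬recuse_self → inspect_report); with O(¬recuse_self) we get O(inspect_report).
Applying K to premise 7 (O(inspect_report → archive_schedule)) and O(inspect_report) yields O(archive_schedule).
Premise 2 is O(retain_amendment → ¬archive_schedule); contrapositively O(archive_schedule → ¬retain_amendment). Since O(archive_schedule) holds, K gives O(¬retain_amendment).
So O(¬retain_amendment) holds, i.e. retain_amendment is forbidden. None of the other listed options is forbidden under the premises.

retain_amendment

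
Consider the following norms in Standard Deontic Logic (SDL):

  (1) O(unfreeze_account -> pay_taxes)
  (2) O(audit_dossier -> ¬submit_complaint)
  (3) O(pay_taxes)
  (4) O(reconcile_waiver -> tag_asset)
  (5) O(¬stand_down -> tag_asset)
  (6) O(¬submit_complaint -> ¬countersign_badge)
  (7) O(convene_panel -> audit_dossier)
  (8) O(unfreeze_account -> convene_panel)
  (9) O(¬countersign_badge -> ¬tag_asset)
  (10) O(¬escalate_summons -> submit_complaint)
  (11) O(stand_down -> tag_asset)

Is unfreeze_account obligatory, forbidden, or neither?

By case analysis on stand_down: premise 11 gives O(stand_down -> tag_asset) and premise 5 gives O(¬stand_down -> tag_asset), so O(tag_asset) either way.
Premise 9 is O(¬countersign_badge -> ¬tag_asset); contrapositively O(tag_asset -> countersign_badge). Since O(tag_asset) holds, K gives O(countersign_badge).
Premise 6 is O(¬submit_complaint -> ¬countersign_badge); contrapositively O(countersign_badge -> submit_complaint). Since O(countersign_badge) holds, K gives O(submit_complaint).
The contrapositive of premise 2 (O(audit_dossier -> ¬submit_complaint)) is O(submit_complaint -> ¬audit_dossier), and O(submit_complaint) is already established, so O(¬audit_dossier).
Premise 7 is O(convene_panel -> audit_dossier); contrapositively O(¬audit_dossier -> ¬convene_panel). Since O(¬audit_dossier) holds, K gives O(¬convene_panel).
Premise 8 is O(unfreeze_account -> convene_panel); contrapositively O(¬convene_panel -> ¬unfreeze_account). Since O(¬convene_panel) holds, K gives O(¬unfreeze_account).
Premises 1, 3, 4, 10 do not contribute to this derivation.
Thus O(¬unfreeze_account), which is F(unfreeze_account): unfreeze_account is forbidden.

Forbidden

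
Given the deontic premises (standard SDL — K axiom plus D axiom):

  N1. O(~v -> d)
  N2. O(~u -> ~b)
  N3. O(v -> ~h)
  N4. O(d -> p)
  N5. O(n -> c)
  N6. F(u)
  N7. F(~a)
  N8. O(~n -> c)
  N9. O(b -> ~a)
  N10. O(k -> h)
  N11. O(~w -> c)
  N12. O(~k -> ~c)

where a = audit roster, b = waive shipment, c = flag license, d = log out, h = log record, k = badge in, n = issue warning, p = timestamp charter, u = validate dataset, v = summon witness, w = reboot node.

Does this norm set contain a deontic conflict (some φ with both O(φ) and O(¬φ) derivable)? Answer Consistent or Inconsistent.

Consistent

Premise 9 is O(b -> ~a), but O(b) is not derivable from the premises, so it does not yield O(~a).
So O(~a) is not derivable, and the apparent clash with O(a) does not arise.
A world satisfying every obligation exists (e.g. a=true, b=false, c=true, d=true, h=true, k=true, n=false, p=true, u=false, v=false, w=false); no atom is both obligatory and forbidden, so the set is consistent.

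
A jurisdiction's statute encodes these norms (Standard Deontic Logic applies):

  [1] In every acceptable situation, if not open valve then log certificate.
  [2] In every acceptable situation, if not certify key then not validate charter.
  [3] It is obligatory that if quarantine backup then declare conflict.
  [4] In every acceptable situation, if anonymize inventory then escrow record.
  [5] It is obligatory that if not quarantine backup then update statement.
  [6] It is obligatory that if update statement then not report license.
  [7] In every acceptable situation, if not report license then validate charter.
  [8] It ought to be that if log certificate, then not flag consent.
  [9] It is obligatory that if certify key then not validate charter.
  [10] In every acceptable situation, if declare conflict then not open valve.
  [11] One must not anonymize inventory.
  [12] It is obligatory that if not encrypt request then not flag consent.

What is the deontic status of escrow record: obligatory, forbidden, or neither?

Neither

Premise 4 is O(anonymize_inventory → escrow_record), but O(anonymize_inventory) is not derivable from the premises, so it does not yield O(escrow_record).
No premise or chain of K-axiom applications forces O(escrow_record), and none forces O(¬escrow_record). So escrow_record is neither obligatory nor forbidden under these norms.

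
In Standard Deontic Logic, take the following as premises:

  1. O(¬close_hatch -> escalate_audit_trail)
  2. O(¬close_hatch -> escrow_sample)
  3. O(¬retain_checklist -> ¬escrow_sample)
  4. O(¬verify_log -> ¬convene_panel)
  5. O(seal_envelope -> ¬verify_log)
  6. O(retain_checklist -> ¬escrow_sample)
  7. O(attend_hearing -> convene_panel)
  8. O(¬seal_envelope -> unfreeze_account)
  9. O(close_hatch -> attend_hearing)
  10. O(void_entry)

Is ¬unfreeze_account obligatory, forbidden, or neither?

Forbidden

Premises 6 and 3 cover both cases: O(retain_checklist -> ¬escrow_sample) and O(¬retain_checklist -> ¬escrow_sample). Since retain_checklist ∨ ¬retain_checklist is a tautology, O(¬escrow_sample) follows.
Premise 2 is O(¬close_hatch -> escrow_sample); contrapositively O(¬escrow_sample -> close_hatch). Since O(¬escrow_sample) holds, K gives O(close_hatch).
With premise 9, O(close_hatch -> attend_hearing), the K-axiom yields O(attend_hearing).
Premise 7 is O(attend_hearing -> convene_panel); since O(attend_hearing), deontic closure gives O(convene_panel).
Premise 4 is O(¬verify_log -> ¬convene_panel); contrapositively O(convene_panel -> verify_log). Since O(convene_panel) holds, K gives O(verify_log).
Premise 5, O(seal_envelope -> ¬verify_log), contraposes to O(verify_log -> ¬seal_envelope); with O(verify_log) we get O(¬seal_envelope).
From O(¬seal_envelope) and premise 8, O(¬seal_envelope -> unfreeze_account), we obtain O(unfreeze_account).
Premises 1, 10 do not contribute to this derivation.
Thus O(unfreeze_account), which is F(¬unfreeze_account): ¬unfreeze_account is forbidden.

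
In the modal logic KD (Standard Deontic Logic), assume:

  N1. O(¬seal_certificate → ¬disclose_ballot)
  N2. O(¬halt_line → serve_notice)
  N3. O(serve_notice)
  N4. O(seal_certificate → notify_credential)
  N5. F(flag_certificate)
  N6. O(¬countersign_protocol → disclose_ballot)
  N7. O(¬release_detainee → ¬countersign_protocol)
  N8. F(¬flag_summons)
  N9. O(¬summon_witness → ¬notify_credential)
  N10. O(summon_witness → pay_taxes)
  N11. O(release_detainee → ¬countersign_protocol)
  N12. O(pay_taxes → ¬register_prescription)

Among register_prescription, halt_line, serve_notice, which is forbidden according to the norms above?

Premises 11 and 7 cover both cases: O(release_detainee → ¬countersign_protocol) and O(¬release_detainee → ¬countersign_protocol). Since release_detainee ∨ ¬release_detainee is a tautology, O(¬countersign_protocol) follows.
With premise 6, O(¬countersign_protocol → disclose_ballot), the K-axiom yields O(disclose_ballot).
The contrapositive of premise 1 (O(¬seal_certificate → ¬disclose_ballot)) is O(disclose_ballot → seal_certificate), and O(disclose_ballot) is already established, so O(seal_certificate).
With premise 4, O(seal_certificate → notify_credential), the K-axiom yields O(notify_credential).
Premise 9, O(¬summon_witness → ¬notify_credential), contraposes to O(notify_credential → summon_witness); with O(notify_credential) we get O(summon_witness).
From O(summon_witness) and premise 10, O(summon_witness → pay_taxes), we obtain O(pay_taxes).
Applying K to premise 12 (O(pay_taxes → ¬register_prescription)) and O(pay_taxes) yields O(¬register_prescription).
So O(¬register_prescription) holds, i.e. register_prescription is forbidden. None of the other listed options is forbidden under the premises.

register_prescription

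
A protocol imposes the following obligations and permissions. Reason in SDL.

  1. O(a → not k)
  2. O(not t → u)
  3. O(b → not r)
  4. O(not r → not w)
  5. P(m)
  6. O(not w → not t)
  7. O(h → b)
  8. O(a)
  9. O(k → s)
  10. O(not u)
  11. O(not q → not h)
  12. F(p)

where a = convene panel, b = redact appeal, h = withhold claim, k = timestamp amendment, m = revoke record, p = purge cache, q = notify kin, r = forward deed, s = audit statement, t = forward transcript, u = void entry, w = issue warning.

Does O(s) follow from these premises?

Premise 9 is O(k → s), but O(k) is not derivable from the premises, so it does not yield O(s).
No other premise forces O(s). An ideal world satisfying every premise can still have s false, so O(s) is not derivable.

No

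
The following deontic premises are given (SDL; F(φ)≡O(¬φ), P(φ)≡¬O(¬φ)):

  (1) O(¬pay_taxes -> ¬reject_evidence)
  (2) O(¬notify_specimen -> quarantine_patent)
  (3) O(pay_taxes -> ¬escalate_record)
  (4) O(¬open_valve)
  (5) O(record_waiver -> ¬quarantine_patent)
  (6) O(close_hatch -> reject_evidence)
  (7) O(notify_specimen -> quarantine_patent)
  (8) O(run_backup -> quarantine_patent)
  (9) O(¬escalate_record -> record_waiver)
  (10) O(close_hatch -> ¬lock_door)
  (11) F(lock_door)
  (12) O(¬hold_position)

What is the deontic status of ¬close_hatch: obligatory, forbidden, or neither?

Premises 7 and 2 are O(notify_specimen -> quarantine_patent) and O(¬notify_specimen -> quarantine_patent); every ideal world satisfies notify_specimen or ¬notify_specimen, so in either case quarantine_patent holds — hence O(quarantine_patent).
The contrapositive of premise 5 (O(record_waiver -> ¬quarantine_patent)) is O(quarantine_patent -> ¬record_waiver), and O(quarantine_patent) is already established, so O(¬record_waiver).
Premise 9 is O(¬escalate_record -> record_waiver); contrapositively O(¬record_waiver -> escalate_record). Since O(¬record_waiver) holds, K gives O(escalate_record).
Premise 3 is O(pay_taxes -> ¬escalate_record); contrapositively O(escalate_record -> ¬pay_taxes). Since O(escalate_record) holds, K gives O(¬pay_taxes).
With premise 1, O(¬pay_taxes -> ¬reject_evidence), the K-axiom yields O(¬reject_evidence).
The contrapositive of premise 6 (O(close_hatch -> reject_evidence)) is O(¬reject_evidence -> ¬close_hatch), and O(¬reject_evidence) is already established, so O(¬close_hatch).
Premises 4, 8, 10, 11, 12 do not contribute to this derivation.
Hence ¬close_hatch is obligatory.

Obligatory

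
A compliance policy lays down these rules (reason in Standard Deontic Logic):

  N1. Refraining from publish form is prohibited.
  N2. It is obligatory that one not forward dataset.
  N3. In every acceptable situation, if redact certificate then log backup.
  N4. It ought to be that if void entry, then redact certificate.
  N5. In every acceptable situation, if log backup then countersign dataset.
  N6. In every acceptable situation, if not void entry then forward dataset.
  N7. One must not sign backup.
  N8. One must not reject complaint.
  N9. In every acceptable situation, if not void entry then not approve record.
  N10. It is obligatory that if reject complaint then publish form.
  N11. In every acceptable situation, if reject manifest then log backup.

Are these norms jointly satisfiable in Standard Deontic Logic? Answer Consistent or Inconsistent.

Consistent

Premise 10 is O(reject_complaint → publish_form); even if O(publish_form) held, inferring O(reject_complaint) would be affirming the consequent — invalid.
So O(reject_complaint) is not derivable, and the apparent clash with O(¬reject_complaint) does not arise.
A world satisfying every obligation exists (e.g. approve_record=false, countersign_dataset=true, forward_dataset=false, log_backup=true, publish_form=true, redact_certificate=true, reject_complaint=false, reject_manifest=false, sign_backup=false, void_entry=true); no atom is both obligatory and forbidden, so the set is consistent.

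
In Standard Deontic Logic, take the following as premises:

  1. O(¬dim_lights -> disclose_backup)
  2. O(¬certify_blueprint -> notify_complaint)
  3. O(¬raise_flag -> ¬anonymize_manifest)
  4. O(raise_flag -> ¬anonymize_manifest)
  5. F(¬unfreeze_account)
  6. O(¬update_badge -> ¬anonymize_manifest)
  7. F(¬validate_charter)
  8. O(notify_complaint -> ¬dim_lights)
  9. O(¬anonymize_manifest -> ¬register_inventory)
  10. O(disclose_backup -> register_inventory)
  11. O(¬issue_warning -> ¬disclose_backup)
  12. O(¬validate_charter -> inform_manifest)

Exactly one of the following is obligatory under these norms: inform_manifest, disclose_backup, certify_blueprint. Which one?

certify_blueprint

By case analysis on raise_flag: premise 4 gives O(raise_flag -> ¬anonymize_manifest) and premise 3 gives O(¬raise_flag -> ¬anonymize_manifest), so O(¬anonymize_manifest) either way.
Applying K to premise 9 (O(¬anonymize_manifest -> ¬register_inventory)) and O(¬anonymize_manifest) yields O(¬register_inventory).
Premise 10 is O(disclose_backup -> register_inventory); contrapositively O(¬register_inventory -> ¬disclose_backup). Since O(¬register_inventory) holds, K gives O(¬disclose_backup).
The contrapositive of premise 1 (O(¬dim_lights -> disclose_backup)) is O(¬disclose_backup -> dim_lights), and O(¬disclose_backup) is already established, so O(dim_lights).
Premise 8, O(notify_complaint -> ¬dim_lights), contraposes to O(dim_lights -> ¬notify_complaint); with O(dim_lights) we get O(¬notify_complaint).
The contrapositive of premise 2 (O(¬certify_blueprint -> notify_complaint)) is O(¬notify_complaint -> certify_blueprint), and O(¬notify_complaint) is already established, so O(certify_blueprint).
So O(certify_blueprint) holds — certify_blueprint is obligatory. None of the other listed options is made obligatory by any chain of premises.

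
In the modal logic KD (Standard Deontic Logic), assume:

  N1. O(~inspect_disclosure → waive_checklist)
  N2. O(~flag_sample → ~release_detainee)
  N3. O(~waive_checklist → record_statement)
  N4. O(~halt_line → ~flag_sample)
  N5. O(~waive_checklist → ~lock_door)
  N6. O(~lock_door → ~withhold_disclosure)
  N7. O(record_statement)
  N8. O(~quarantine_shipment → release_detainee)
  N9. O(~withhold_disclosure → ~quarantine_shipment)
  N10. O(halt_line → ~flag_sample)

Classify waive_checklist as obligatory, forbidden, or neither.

Premises 4 and 10 cover both cases: O(~halt_line → ~flag_sample) and O(halt_line → ~flag_sample). Since ~halt_line ∨ halt_line is a tautology, O(~flag_sample) follows.
With premise 2, O(~flag_sample → ~release_detainee), the K-axiom yields O(~release_detainee).
The contrapositive of premise 8 (O(~quarantine_shipment → release_detainee)) is O(~release_detainee → quarantine_shipment), and O(~release_detainee) is already established, so O(quarantine_shipment).
Premise 9 is O(~withhold_disclosure → ~quarantine_shipment); contrapositively O(quarantine_shipment → withhold_disclosure). Since O(quarantine_shipment) holds, K gives O(withhold_disclosure).
The contrapositive of premise 6 (O(~lock_door → ~withhold_disclosure)) is O(withhold_disclosure → lock_door), and O(withhold_disclosure) is already established, so O(lock_door).
The contrapositive of premise 5 (O(~waive_checklist → ~lock_door)) is O(lock_door → waive_checklist), and O(lock_door) is already established, so O(waive_checklist).
Premises 1, 3, 7 do not contribute to this derivation.
Hence waive_checklist is obligatory.

Obligatory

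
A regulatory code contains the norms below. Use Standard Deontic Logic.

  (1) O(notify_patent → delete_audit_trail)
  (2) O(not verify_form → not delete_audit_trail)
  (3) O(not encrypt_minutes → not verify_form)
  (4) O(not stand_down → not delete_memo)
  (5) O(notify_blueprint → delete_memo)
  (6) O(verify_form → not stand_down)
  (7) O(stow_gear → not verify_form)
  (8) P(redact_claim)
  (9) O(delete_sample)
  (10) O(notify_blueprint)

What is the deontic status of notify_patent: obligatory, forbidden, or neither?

Forbidden

From premise 10 we have O(notify_blueprint).
Premise 5 is O(notify_blueprint → delete_memo); since O(notify_blueprint), deontic closure gives O(delete_memo).
The contrapositive of premise 4 (O(not stand_down → not delete_memo)) is O(delete_memo → stand_down), and O(delete_memo) is already established, so O(stand_down).
Premise 6, O(verify_form → not stand_down), contraposes to O(stand_down → not verify_form); with O(stand_down) we get O(not verify_form).
Applying K to premise 2 (O(not verify_form → not delete_audit_trail)) and O(not verify_form) yields O(not delete_audit_trail).
Premise 1, O(notify_patent → delete_audit_trail), contraposes to O(not delete_audit_trail → not notify_patent); with O(not delete_audit_trail) we get O(not notify_patent).
Premises 3, 7, 8, 9 do not contribute to this derivation.
Thus O(not notify_patent), which is F(notify_patent): notify_patent is forbidden.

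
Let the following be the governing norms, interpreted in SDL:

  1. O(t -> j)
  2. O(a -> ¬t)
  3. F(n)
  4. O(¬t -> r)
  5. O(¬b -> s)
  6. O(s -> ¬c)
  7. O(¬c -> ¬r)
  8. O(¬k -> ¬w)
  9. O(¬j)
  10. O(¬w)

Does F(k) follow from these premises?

No

Premise 8 is O(¬k -> ¬w); even if O(¬w) held, inferring O(¬k) would be affirming the consequent — invalid.
No other premise forces O(¬k). An ideal world satisfying every premise can still have k true, so F(k) is not derivable.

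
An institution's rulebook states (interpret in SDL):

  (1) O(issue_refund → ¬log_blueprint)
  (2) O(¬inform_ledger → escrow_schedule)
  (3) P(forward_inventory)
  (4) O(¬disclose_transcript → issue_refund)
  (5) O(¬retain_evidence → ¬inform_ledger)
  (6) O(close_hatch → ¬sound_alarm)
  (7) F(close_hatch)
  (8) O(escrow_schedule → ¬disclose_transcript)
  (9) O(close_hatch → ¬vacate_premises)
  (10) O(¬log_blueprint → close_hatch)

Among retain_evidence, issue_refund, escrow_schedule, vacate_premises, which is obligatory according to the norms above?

F(close_hatch) at premise 7 means O(¬close_hatch).
The contrapositive of premise 10 (O(¬log_blueprint → close_hatch)) is O(¬close_hatch → log_blueprint), and O(¬close_hatch) is already established, so O(log_blueprint).
Premise 1, O(issue_refund → ¬log_blueprint), contraposes to O(log_blueprint → ¬issue_refund); with O(log_blueprint) we get O(¬issue_refund).
The contrapositive of premise 4 (O(¬disclose_transcript → issue_refund)) is O(¬issue_refund → disclose_transcript), and O(¬issue_refund) is already established, so O(disclose_transcript).
The contrapositive of premise 8 (O(escrow_schedule → ¬disclose_transcript)) is O(disclose_transcript → ¬escrow_schedule), and O(disclose_transcript) is already established, so O(¬escrow_schedule).
Premise 2 is O(¬inform_ledger → escrow_schedule); contrapositively O(¬escrow_schedule → inform_ledger). Since O(¬escrow_schedule) holds, K gives O(inform_ledger).
The contrapositive of premise 5 (O(¬retain_evidence → ¬inform_ledger)) is O(inform_ledger → retain_evidence), and O(inform_ledger) is already established, so O(retain_evidence).
So O(retain_evidence) holds — retain_evidence is obligatory. None of the other listed options is made obligatory by any chain of premises.

retain_evidence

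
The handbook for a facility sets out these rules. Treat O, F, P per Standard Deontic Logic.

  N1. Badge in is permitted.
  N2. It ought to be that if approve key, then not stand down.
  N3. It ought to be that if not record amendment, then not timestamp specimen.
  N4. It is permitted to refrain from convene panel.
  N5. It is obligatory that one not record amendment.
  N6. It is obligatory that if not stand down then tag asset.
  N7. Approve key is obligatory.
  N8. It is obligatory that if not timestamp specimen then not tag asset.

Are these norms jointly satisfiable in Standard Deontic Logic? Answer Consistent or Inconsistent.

Premise 7 gives O(approve_key).
Premise 2 is O(approve_key → ¬stand_down); since O(approve_key), deontic closure gives O(¬stand_down).
Applying K to premise 6 (O(¬stand_down → tag_asset)) and O(¬stand_down) yields O(tag_asset).
Premise 8, O(¬timestamp_specimen → ¬tag_asset), contraposes to O(tag_asset → timestamp_specimen); with O(tag_asset) we get O(timestamp_specimen).
Premise 3 is O(¬record_amendment → ¬timestamp_specimen); contrapositively O(timestamp_specimen → record_amendment). Since O(timestamp_specimen) holds, K gives O(record_amendment).
But premise 5 directly asserts O(¬record_amendment).
We now have both O(record_amendment) and O(¬record_amendment) — record_amendment is simultaneously obligatory and forbidden, violating the D-axiom.

Inconsistent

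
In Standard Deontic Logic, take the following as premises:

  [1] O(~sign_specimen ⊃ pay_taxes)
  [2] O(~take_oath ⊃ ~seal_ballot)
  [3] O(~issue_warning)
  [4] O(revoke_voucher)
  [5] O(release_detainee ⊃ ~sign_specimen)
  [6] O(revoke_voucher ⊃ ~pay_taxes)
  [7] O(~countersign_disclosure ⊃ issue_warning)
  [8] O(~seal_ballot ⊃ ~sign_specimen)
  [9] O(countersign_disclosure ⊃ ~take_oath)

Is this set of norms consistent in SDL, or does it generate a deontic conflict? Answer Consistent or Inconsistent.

Inconsistent

Premise 3 states O(~issue_warning) outright.
The contrapositive of premise 7 (O(~countersign_disclosure ⊃ issue_warning)) is O(~issue_warning ⊃ countersign_disclosure), and O(~issue_warning) is already established, so O(countersign_disclosure).
Applying K to premise 9 (O(countersign_disclosure ⊃ ~take_oath)) and O(countersign_disclosure) yields O(~take_oath).
Premise 2 is O(~take_oath ⊃ ~seal_ballot); since O(~take_oath), deontic closure gives O(~seal_ballot).
Premise 8 is O(~seal_ballot ⊃ ~sign_specimen); since O(~seal_ballot), deontic closure gives O(~sign_specimen).
With premise 1, O(~sign_specimen ⊃ pay_taxes), the K-axiom yields O(pay_taxes).
Premise 6, O(revoke_voucher ⊃ ~pay_taxes), contraposes to O(pay_taxes ⊃ ~revoke_voucher); with O(pay_taxes) we get O(~revoke_voucher).
But premise 4 directly asserts O(revoke_voucher).
We now have both O(~revoke_voucher) and O(revoke_voucher) — revoke_voucher is simultaneously obligatory and forbidden, violating the D-axiom.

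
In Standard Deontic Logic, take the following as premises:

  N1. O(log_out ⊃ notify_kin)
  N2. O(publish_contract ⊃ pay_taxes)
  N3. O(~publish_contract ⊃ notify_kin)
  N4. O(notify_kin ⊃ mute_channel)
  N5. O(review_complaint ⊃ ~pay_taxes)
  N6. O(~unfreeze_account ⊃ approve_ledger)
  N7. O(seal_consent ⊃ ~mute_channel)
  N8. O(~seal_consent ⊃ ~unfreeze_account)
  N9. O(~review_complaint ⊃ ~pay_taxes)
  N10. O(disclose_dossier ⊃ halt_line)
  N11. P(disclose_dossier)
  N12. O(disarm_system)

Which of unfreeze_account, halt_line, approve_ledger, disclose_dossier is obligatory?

Premises 5 and 9 are O(review_complaint ⊃ ~pay_taxes) and O(~review_complaint ⊃ ~pay_taxes); every ideal world satisfies review_complaint or ~review_complaint, so in either case ~pay_taxes holds — hence O(~pay_taxes).
Premise 2, O(publish_contract ⊃ pay_taxes), contraposes to O(~pay_taxes ⊃ ~publish_contract); with O(~pay_taxes) we get O(~publish_contract).
Applying K to premise 3 (O(~publish_contract ⊃ notify_kin)) and O(~publish_contract) yields O(notify_kin).
Premise 4 is O(notify_kin ⊃ mute_channel); since O(notify_kin), deontic closure gives O(mute_channel).
Premise 7 is O(seal_consent ⊃ ~mute_channel); contrapositively O(mute_channel ⊃ ~seal_consent). Since O(mute_channel) holds, K gives O(~seal_consent).
Premise 8 is O(~seal_consent ⊃ ~unfreeze_account); since O(~seal_consent), deontic closure gives O(~unfreeze_account).
Premise 6 is O(~unfreeze_account ⊃ approve_ledger); since O(~unfreeze_account), deontic closure gives O(approve_ledger).
So O(approve_ledger) holds — approve_ledger is obligatory. None of the other listed options is made obligatory by any chain of premises.

approve_ledger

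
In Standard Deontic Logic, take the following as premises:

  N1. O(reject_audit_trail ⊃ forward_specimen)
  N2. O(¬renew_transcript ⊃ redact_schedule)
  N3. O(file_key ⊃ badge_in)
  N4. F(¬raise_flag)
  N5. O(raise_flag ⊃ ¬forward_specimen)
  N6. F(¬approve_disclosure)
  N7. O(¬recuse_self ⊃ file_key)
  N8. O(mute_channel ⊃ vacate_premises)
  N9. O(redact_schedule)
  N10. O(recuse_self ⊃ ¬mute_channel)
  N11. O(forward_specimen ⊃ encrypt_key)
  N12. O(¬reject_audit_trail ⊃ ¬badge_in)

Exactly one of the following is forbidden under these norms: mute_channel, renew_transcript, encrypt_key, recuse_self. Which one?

mute_channel

F(¬raise_flag) at premise 4 means O(raise_flag).
Applying K to premise 5 (O(raise_flag ⊃ ¬forward_specimen)) and O(raise_flag) yields O(¬forward_specimen).
Premise 1 is O(reject_audit_trail ⊃ forward_specimen); contrapositively O(¬forward_specimen ⊃ ¬reject_audit_trail). Since O(¬forward_specimen) holds, K gives O(¬reject_audit_trail).
From O(¬reject_audit_trail) and premise 12, O(¬reject_audit_trail ⊃ ¬badge_in), we obtain O(¬badge_in).
Premise 3 is O(file_key ⊃ badge_in); contrapositively O(¬badge_in ⊃ ¬file_key). Since O(¬badge_in) holds, K gives O(¬file_key).
The contrapositive of premise 7 (O(¬recuse_self ⊃ file_key)) is O(¬file_key ⊃ recuse_self), and O(¬file_key) is already established, so O(recuse_self).
Applying K to premise 10 (O(recuse_self ⊃ ¬mute_channel)) and O(recuse_self) yields O(¬mute_channel).
So O(¬mute_channel) holds, i.e. mute_channel is forbidden. None of the other listed options is forbidden under the premises.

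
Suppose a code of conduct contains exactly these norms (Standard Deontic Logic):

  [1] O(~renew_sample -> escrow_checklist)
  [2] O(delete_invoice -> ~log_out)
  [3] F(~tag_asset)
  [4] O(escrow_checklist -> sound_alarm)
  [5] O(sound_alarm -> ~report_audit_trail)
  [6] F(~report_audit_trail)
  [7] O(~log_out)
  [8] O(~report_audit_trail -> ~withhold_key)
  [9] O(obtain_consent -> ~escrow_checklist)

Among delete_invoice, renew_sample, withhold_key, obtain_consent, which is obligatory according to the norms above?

Premise 6 is F(~report_audit_trail), i.e. O(report_audit_trail).
The contrapositive of premise 5 (O(sound_alarm -> ~report_audit_trail)) is O(report_audit_trail -> ~sound_alarm), and O(report_audit_trail) is already established, so O(~sound_alarm).
Premise 4, O(escrow_checklist -> sound_alarm), contraposes to O(~sound_alarm -> ~escrow_checklist); with O(~sound_alarm) we get O(~escrow_checklist).
Premise 1, O(~renew_sample -> escrow_checklist), contraposes to O(~escrow_checklist -> renew_sample); with O(~escrow_checklist) we get O(renew_sample).
So O(renew_sample) holds — renew_sample is obligatory. None of the other listed options is made obligatory by any chain of premises.

renew_sample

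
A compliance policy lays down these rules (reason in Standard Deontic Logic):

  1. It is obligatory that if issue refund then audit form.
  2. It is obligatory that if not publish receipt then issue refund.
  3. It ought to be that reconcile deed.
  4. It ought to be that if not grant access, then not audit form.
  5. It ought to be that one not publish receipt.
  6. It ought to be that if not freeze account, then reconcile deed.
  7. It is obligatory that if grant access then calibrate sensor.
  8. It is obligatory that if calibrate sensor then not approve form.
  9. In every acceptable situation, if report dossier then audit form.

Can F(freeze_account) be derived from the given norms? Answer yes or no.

Premise 6 is O(¬freeze_account → reconcile_deed); even if O(reconcile_deed) held, inferring O(¬freeze_account) would be affirming the consequent — invalid.
No other premise forces O(¬freeze_account). An ideal world satisfying every premise can still have freeze_account true, so F(freeze_account) is not derivable.

No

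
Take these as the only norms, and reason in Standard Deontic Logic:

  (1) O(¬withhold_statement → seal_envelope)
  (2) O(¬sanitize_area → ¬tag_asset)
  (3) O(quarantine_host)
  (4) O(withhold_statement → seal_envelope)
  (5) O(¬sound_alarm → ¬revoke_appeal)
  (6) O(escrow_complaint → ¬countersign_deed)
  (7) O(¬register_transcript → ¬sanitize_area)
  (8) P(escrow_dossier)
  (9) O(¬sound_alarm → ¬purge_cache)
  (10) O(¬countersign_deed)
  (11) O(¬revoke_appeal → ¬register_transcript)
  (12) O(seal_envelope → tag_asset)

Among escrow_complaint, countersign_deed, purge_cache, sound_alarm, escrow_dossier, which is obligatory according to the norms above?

sound_alarm

By case analysis on withhold_statement: premise 4 gives O(withhold_statement → seal_envelope) and premise 1 gives O(¬withhold_statement → seal_envelope), so O(seal_envelope) either way.
From O(seal_envelope) and premise 12, O(seal_envelope → tag_asset), we obtain O(tag_asset).
Premise 2 is O(¬sanitize_area → ¬tag_asset); contrapositively O(tag_asset → sanitize_area). Since O(tag_asset) holds, K gives O(sanitize_area).
The contrapositive of premise 7 (O(¬register_transcript → ¬sanitize_area)) is O(sanitize_area → register_transcript), and O(sanitize_area) is already established, so O(register_transcript).
The contrapositive of premise 11 (O(¬revoke_appeal → ¬register_transcript)) is O(register_transcript → revoke_appeal), and O(register_transcript) is already established, so O(revoke_appeal).
Premise 5, O(¬sound_alarm → ¬revoke_appeal), contraposes to O(revoke_appeal → sound_alarm); with O(revoke_appeal) we get O(sound_alarm).
So O(sound_alarm) holds — sound_alarm is obligatory. None of the other listed options is made obligatory by any chain of premises.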